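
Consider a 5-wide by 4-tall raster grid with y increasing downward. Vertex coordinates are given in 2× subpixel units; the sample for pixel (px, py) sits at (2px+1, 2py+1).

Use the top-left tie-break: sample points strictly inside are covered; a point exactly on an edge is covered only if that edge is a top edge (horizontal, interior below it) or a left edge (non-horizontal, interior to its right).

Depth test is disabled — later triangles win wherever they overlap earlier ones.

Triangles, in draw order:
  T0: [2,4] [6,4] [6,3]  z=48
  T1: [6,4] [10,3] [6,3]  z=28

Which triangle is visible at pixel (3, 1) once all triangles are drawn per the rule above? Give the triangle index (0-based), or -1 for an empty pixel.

T0:
  2·area = 4  (B↔C swapped to make it positive)
  edge (2, 4)→(6, 3): d=(4,-1) top-left  bias=+0
  edge (6, 3)→(6, 4): d=(0,1) right/bottom  bias=-1
  edge (6, 4)→(2, 4): d=(-4,0) right/bottom  bias=-1
  covered (0 px):
    · · · · ·
    · · · · ·
    · · · · ·
    · · · · ·
T1:
  2·area = 4  (B↔C swapped to make it positive)
  edge (6, 4)→(6, 3): d=(0,-1) top-left  bias=+0
  edge (6, 3)→(10, 3): d=(4,0) top-left  bias=+0
  edge (10, 3)→(6, 4): d=(-4,1) right/bottom  bias=-1
    (0,1)@(1, 3): e=[-5,0,9] → ·  [on edge]
    (1,1)@(3, 3): e=[-3,0,7] → ·  [on edge]
    (2,1)@(5, 3): e=[-1,0,5] → ·  [on edge]
    (3,1)@(7, 3): e=[1,0,3] → █  [on edge]
    (4,1)@(9, 3): e=[3,0,1] → █  [on edge]
    (3,2)@(7, 5): e=[1,8,-5] → ·
    (4,2)@(9, 5): e=[3,8,-7] → ·
  covered (2 px):
    · · · · ·
    · · · █ █
    · · · · ·
    · · · · ·

Z-buffer (winner per pixel, '.' = empty):
  . . . . .
  . . . 1 1
  . . . . .
  . . . . .

Answer: 1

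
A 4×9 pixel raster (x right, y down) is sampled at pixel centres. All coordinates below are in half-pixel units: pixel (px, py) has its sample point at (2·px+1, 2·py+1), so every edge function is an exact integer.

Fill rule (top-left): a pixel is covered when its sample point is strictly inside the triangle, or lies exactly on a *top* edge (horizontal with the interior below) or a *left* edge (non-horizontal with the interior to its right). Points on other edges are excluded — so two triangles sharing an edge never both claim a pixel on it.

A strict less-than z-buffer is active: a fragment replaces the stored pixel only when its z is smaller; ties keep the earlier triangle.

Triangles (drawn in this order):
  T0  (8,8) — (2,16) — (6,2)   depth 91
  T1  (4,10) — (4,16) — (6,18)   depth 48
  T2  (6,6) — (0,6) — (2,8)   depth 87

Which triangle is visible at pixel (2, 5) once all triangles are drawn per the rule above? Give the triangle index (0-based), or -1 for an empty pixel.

T0:
  2·area = 52
  edge (8, 8)→(2, 16): d=(-6,8) right/bottom  bias=-1
  edge (2, 16)→(6, 2): d=(4,-14) top-left  bias=+0
  edge (6, 2)→(8, 8): d=(2,6) right/bottom  bias=-1
    (3,2)@(7, 5): e=[26,26,0] → ·  [on edge]
    (2,3)@(5, 7): e=[30,6,16] → #
    (3,3)@(7, 7): e=[14,34,4] → #
    (2,4)@(5, 9): e=[18,14,20] → #
    (2,5)@(5, 11): e=[6,22,24] → #
    (3,5)@(7, 11): e=[-10,50,12] → ·
    (1,6)@(3, 13): e=[10,2,40] → #
    (2,6)@(5, 13): e=[-6,30,28] → ·
    (1,7)@(3, 15): e=[-2,10,44] → ·
  covered (6 px):
    · · · ·
    · · · ·
    · · · ·
    · · # #
    · · # #
    · · # ·
    · # · ·
    · · · ·
    · · · ·
T1:
  2·area = 12  (B↔C swapped to make it positive)
  edge (4, 10)→(6, 18): d=(2,8) right/bottom  bias=-1
  edge (6, 18)→(4, 16): d=(-2,-2) top-left  bias=+0
  edge (4, 16)→(4, 10): d=(0,-6) top-left  bias=+0
    (0,6)@(1, 13): e=[30,0,-18] → ·  [on edge]
    (1,7)@(3, 15): e=[18,0,-6] → ·  [on edge]
    (2,7)@(5, 15): e=[2,4,6] → #
    (3,7)@(7, 15): e=[-14,8,18] → ·
    (2,8)@(5, 17): e=[6,0,6] → #  [on edge]
    (3,8)@(7, 17): e=[-10,4,18] → ·
  covered (2 px):
    · · · ·
    · · · ·
    · · · ·
    · · · ·
    · · · ·
    · · · ·
    · · · ·
    · · # ·
    · · # ·
T2:
  2·area = 12  (B↔C swapped to make it positive)
  edge (6, 6)→(2, 8): d=(-4,2) right/bottom  bias=-1
  edge (2, 8)→(0, 6): d=(-2,-2) top-left  bias=+0
  edge (0, 6)→(6, 6): d=(6,0) top-left  bias=+0
    (0,3)@(1, 7): e=[6,0,6] → #  [on edge]
    (1,3)@(3, 7): e=[2,4,6] → #
    (2,3)@(5, 7): e=[-2,8,6] → ·
    (0,4)@(1, 9): e=[-2,-4,18] → ·
    (1,4)@(3, 9): e=[-6,0,18] → ·  [on edge]
    (2,5)@(5, 11): e=[-18,0,30] → ·  [on edge]
    (3,6)@(7, 13): e=[-30,0,42] → ·  [on edge]
  covered (2 px):
    · · · ·
    · · · ·
    · · · ·
    # # · ·
    · · · ·
    · · · ·
    · · · ·
    · · · ·
    · · · ·

Z-buffer (winner per pixel, '.' = empty):
  . . . .
  . . . .
  . . . .
  2 2 0 0
  . . 0 0
  . . 0 .
  . 0 . .
  . . 1 .
  . . 1 .

Result: 0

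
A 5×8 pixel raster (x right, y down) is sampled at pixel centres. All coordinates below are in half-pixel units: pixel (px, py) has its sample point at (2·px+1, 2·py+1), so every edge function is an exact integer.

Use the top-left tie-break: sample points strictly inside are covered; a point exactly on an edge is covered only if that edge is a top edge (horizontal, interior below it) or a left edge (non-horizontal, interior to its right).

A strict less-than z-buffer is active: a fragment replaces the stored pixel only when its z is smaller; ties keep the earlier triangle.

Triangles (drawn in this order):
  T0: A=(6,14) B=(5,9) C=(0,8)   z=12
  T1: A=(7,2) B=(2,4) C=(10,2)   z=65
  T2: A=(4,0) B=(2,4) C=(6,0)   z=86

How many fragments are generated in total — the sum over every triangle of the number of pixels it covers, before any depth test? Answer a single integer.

T0:
  2·area = 24  (B↔C swapped to make it positive)
  edge (6, 14)→(0, 8): d=(-6,-6) top-left  bias=+0
  edge (0, 8)→(5, 9): d=(5,1) right/bottom  bias=-1
  edge (5, 9)→(6, 14): d=(1,5) right/bottom  bias=-1
    (0,4)@(1, 9): e=[0,4,20] → █  [on edge]
    (1,4)@(3, 9): e=[12,2,10] → █
    (2,4)@(5, 9): e=[24,0,0] → ·  [on edge]
    (0,5)@(1, 11): e=[-12,14,22] → ·
    (1,5)@(3, 11): e=[0,12,12] → █  [on edge]
    (2,5)@(5, 11): e=[12,10,2] → █
    (3,5)@(7, 11): e=[24,8,-8] → ·
    (1,6)@(3, 13): e=[-12,22,14] → ·
    (2,6)@(5, 13): e=[0,20,4] → █  [on edge]
    (3,6)@(7, 13): e=[12,18,-6] → ·
    (2,7)@(5, 15): e=[-12,30,6] → ·
    (3,7)@(7, 15): e=[0,28,-4] → ·  [on edge]
  covered (5 px):
    · · · · ·
    · · · · ·
    · · · · ·
    · · · · ·
    █ █ · · ·
    · █ █ · ·
    · · █ · ·
    · · · · ·
T1:
  2·area = 6  (B↔C swapped to make it positive)
  edge (7, 2)→(10, 2): d=(3,0) top-left  bias=+0
  edge (10, 2)→(2, 4): d=(-8,2) right/bottom  bias=-1
  edge (2, 4)→(7, 2): d=(5,-2) top-left  bias=+0
    (2,1)@(5, 3): e=[3,2,1] → █
    (3,1)@(7, 3): e=[3,-2,5] → ·
    (2,2)@(5, 5): e=[9,-14,11] → ·
  covered (1 px):
    · · · · ·
    · · █ · ·
    · · · · ·
    · · · · ·
    · · · · ·
    · · · · ·
    · · · · ·
    · · · · ·
T2:
  2·area = 8  (B↔C swapped to make it positive)
  edge (4, 0)→(6, 0): d=(2,0) top-left  bias=+0
  edge (6, 0)→(2, 4): d=(-4,4) right/bottom  bias=-1
  edge (2, 4)→(4, 0): d=(2,-4) top-left  bias=+0
    (2,0)@(5, 1): e=[2,0,6] → ·  [on edge]
    (1,1)@(3, 3): e=[6,0,2] → ·  [on edge]
    (0,2)@(1, 5): e=[10,0,-2] → ·  [on edge]
  covered (0 px):
    · · · · ·
    · · · · ·
    · · · · ·
    · · · · ·
    · · · · ·
    · · · · ·
    · · · · ·
    · · · · ·

Result: 6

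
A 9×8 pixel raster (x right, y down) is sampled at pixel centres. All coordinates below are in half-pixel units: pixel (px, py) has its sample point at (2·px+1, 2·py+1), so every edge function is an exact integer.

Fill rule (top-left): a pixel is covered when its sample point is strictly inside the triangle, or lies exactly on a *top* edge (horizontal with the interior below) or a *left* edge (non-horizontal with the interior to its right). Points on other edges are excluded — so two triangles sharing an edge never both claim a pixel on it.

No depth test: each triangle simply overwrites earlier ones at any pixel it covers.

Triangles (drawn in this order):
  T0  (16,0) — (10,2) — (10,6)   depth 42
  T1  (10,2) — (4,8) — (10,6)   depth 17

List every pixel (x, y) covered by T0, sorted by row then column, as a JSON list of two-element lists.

T0:
  2·area = 24  (B↔C swapped to make it positive)
  edge (16, 0)→(10, 6): d=(-6,6) right/bottom  bias=-1
  edge (10, 6)→(10, 2): d=(0,-4) top-left  bias=+0
  edge (10, 2)→(16, 0): d=(6,-2) top-left  bias=+0
    (6,0)@(13, 1): e=[12,12,0] → X  [on edge]
    (7,0)@(15, 1): e=[0,20,4] → .  [on edge]
    (3,1)@(7, 3): e=[36,-12,0] → .  [on edge]
    (5,1)@(11, 3): e=[12,4,8] → X
    (6,1)@(13, 3): e=[0,12,12] → .  [on edge]
    (0,2)@(1, 5): e=[60,-36,0] → .  [on edge]
    (5,2)@(11, 5): e=[0,4,20] → .  [on edge]
    (4,3)@(9, 7): e=[0,-4,28] → .  [on edge]
    (3,4)@(7, 9): e=[0,-12,36] → .  [on edge]
    (2,5)@(5, 11): e=[0,-20,44] → .  [on edge]
    (1,6)@(3, 13): e=[0,-28,52] → .  [on edge]
    (0,7)@(1, 15): e=[0,-36,60] → .  [on edge]
  covered (2 px):
    . . . . . . X . .
    . . . . . X . . .
    . . . . . . . . .
    . . . . . . . . .
    . . . . . . . . .
    . . . . . . . . .
    . . . . . . . . .
    . . . . . . . . .
T1:
  2·area = 24  (B↔C swapped to make it positive)
  edge (10, 2)→(10, 6): d=(0,4) right/bottom  bias=-1
  edge (10, 6)→(4, 8): d=(-6,2) right/bottom  bias=-1
  edge (4, 8)→(10, 2): d=(6,-6) top-left  bias=+0
    (5,0)@(11, 1): e=[-4,28,0] → .  [on edge]
    (4,1)@(9, 3): e=[4,20,0] → X  [on edge]
    (5,1)@(11, 3): e=[-4,16,12] → .
    (3,2)@(7, 5): e=[12,12,0] → X  [on edge]
    (5,2)@(11, 5): e=[-4,4,24] → .
    (6,2)@(13, 5): e=[-12,0,36] → .  [on edge]
    (2,3)@(5, 7): e=[20,4,0] → X  [on edge]
    (3,3)@(7, 7): e=[12,0,12] → .  [on edge]
    (4,3)@(9, 7): e=[4,-4,24] → .
    (0,4)@(1, 9): e=[36,0,-12] → .  [on edge]
    (1,4)@(3, 9): e=[28,-4,0] → .  [on edge]
    (2,4)@(5, 9): e=[20,-8,12] → .
    (0,5)@(1, 11): e=[36,-12,0] → .  [on edge]
  covered (4 px):
    . . . . . . . . .
    . . . . X . . . .
    . . . X X . . . .
    . . X . . . . . .
    . . . . . . . . .
    . . . . . . . . .
    . . . . . . . . .
    . . . . . . . . .

Result: [[6,0],[5,1]]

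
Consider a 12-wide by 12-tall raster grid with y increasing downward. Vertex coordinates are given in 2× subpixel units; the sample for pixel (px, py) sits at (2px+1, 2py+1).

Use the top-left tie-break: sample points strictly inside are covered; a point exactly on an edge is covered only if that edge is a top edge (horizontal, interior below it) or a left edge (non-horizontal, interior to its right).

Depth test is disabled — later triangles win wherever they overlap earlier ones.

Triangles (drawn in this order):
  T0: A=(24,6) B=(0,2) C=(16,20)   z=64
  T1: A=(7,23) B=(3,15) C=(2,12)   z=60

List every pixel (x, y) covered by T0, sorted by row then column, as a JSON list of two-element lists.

T0:
  2·area = 368  (B↔C swapped to make it positive)
  edge (24, 6)→(16, 20): d=(-8,14) right/bottom  bias=-1
  edge (16, 20)→(0, 2): d=(-16,-18) top-left  bias=+0
  edge (0, 2)→(24, 6): d=(24,4) right/bottom  bias=-1
    (0,1)@(1, 3): e=[346,2,20] → X
    (1,1)@(3, 3): e=[318,38,12] → X
    (2,1)@(5, 3): e=[290,74,4] → X
    (3,1)@(7, 3): e=[262,110,-4] → .
    (0,2)@(1, 5): e=[330,-30,68] → .
    (1,2)@(3, 5): e=[302,6,60] → X
    (3,2)@(7, 5): e=[246,78,44] → X
    (4,2)@(9, 5): e=[218,114,36] → X
    (5,2)@(11, 5): e=[190,150,28] → X
    (6,2)@(13, 5): e=[162,186,20] → X
    (7,2)@(15, 5): e=[134,222,12] → X
    (8,2)@(17, 5): e=[106,258,4] → X
  covered (46 px):
    . . . . . . . . . . . .
    X X X . . . . . . . . .
    . X X X X X X X X . . .
    . . X X X X X X X X X X
    . . . X X X X X X X X .
    . . . . X X X X X X X .
    . . . . . X X X X X . .
    . . . . . . X X X . . .
    . . . . . . . X X . . .
    . . . . . . . . . . . .
    . . . . . . . . . . . .
    . . . . . . . . . . . .
T1:
  2·area = 4
  edge (7, 23)→(3, 15): d=(-4,-8) top-left  bias=+0
  edge (3, 15)→(2, 12): d=(-1,-3) top-left  bias=+0
  edge (2, 12)→(7, 23): d=(5,11) right/bottom  bias=-1
    (0,4)@(1, 9): e=[8,0,-4] → .  [on edge]
    (0,5)@(1, 11): e=[0,-2,6] → .  [on edge]
    (1,7)@(3, 15): e=[0,0,4] → X  [on edge]
    (2,7)@(5, 15): e=[16,6,-18] → .
    (1,8)@(3, 17): e=[-8,-2,14] → .
    (2,9)@(5, 19): e=[0,2,2] → X  [on edge]
    (3,9)@(7, 19): e=[16,8,-20] → .
    (2,10)@(5, 21): e=[-8,0,12] → .  [on edge]
    (3,11)@(7, 23): e=[0,4,0] → .  [on edge]
  covered (2 px):
    . . . . . . . . . . . .
    . . . . . . . . . . . .
    . . . . . . . . . . . .
    . . . . . . . . . . . .
    . . . . . . . . . . . .
    . . . . . . . . . . . .
    . . . . . . . . . . . .
    . X . . . . . . . . . .
    . . . . . . . . . . . .
    . . X . . . . . . . . .
    . . . . . . . . . . . .
    . . . . . . . . . . . .

Final: [[0,1],[1,1],[2,1],[1,2],[2,2],[3,2],[4,2],[5,2],[6,2],[7,2],[8,2],[2,3],[3,3],[4,3],[5,3],[6,3],[7,3],[8,3],[9,3],[10,3],[11,3],[3,4],[4,4],[5,4],[6,4],[7,4],[8,4],[9,4],[10,4],[4,5],[5,5],[6,5],[7,5],[8,5],[9,5],[10,5],[5,6],[6,6],[7,6],[8,6],[9,6],[6,7],[7,7],[8,7],[7,8],[8,8]]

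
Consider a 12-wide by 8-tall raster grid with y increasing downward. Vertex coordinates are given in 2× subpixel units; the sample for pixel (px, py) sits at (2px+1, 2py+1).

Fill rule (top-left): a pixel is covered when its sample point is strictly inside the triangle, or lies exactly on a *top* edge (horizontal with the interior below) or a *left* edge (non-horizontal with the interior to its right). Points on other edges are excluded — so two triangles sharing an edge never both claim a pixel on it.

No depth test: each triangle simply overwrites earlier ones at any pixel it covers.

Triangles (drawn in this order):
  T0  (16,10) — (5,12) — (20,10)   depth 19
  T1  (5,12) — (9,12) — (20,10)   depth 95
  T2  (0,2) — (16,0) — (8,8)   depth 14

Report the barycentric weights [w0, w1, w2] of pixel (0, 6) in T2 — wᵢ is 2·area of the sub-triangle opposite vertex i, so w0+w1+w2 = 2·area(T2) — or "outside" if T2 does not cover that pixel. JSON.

T0:
  2·area = 8  (B↔C swapped to make it positive)
  edge (16, 10)→(20, 10): d=(4,0) top-left  bias=+0
  edge (20, 10)→(5, 12): d=(-15,2) right/bottom  bias=-1
  edge (5, 12)→(16, 10): d=(11,-2) top-left  bias=+0
    (5,5)@(11, 11): e=[4,3,1] → X
    (6,5)@(13, 11): e=[4,-1,5] → .
    (5,6)@(11, 13): e=[12,-27,23] → .
  covered (1 px):
    . . . . . . . . . . . .
    . . . . . . . . . . . .
    . . . . . . . . . . . .
    . . . . . . . . . . . .
    . . . . . . . . . . . .
    . . . . . X . . . . . .
    . . . . . . . . . . . .
    . . . . . . . . . . . .
T1:
  2·area = 8  (B↔C swapped to make it positive)
  edge (5, 12)→(20, 10): d=(15,-2) top-left  bias=+0
  edge (20, 10)→(9, 12): d=(-11,2) right/bottom  bias=-1
  edge (9, 12)→(5, 12): d=(-4,0) right/bottom  bias=-1
    (6,5)@(13, 11): e=[1,3,4] → X
    (7,5)@(15, 11): e=[5,-1,4] → .
    (6,6)@(13, 13): e=[31,-19,-4] → .
  covered (1 px):
    . . . . . . . . . . . .
    . . . . . . . . . . . .
    . . . . . . . . . . . .
    . . . . . . . . . . . .
    . . . . . . . . . . . .
    . . . . . . X . . . . .
    . . . . . . . . . . . .
    . . . . . . . . . . . .
T2:
  2·area = 112
  edge (0, 2)→(16, 0): d=(16,-2) top-left  bias=+0
  edge (16, 0)→(8, 8): d=(-8,8) right/bottom  bias=-1
  edge (8, 8)→(0, 2): d=(-8,-6) top-left  bias=+0
    (4,0)@(9, 1): e=[2,48,62] → X
    (5,0)@(11, 1): e=[6,32,74] → X
    (6,0)@(13, 1): e=[10,16,86] → X
    (7,0)@(15, 1): e=[14,0,98] → .  [on edge]
    (1,1)@(3, 3): e=[22,80,10] → X
    (2,1)@(5, 3): e=[26,64,22] → X
    (3,1)@(7, 3): e=[30,48,34] → X
    (6,1)@(13, 3): e=[42,0,70] → .  [on edge]
    (1,2)@(3, 5): e=[54,64,-6] → .
    (2,2)@(5, 5): e=[58,48,6] → X
    (5,2)@(11, 5): e=[70,0,42] → .  [on edge]
    (2,3)@(5, 7): e=[90,32,-10] → .
    (4,3)@(9, 7): e=[98,0,14] → .  [on edge]
    (3,4)@(7, 9): e=[126,0,-14] → .  [on edge]
    (2,5)@(5, 11): e=[154,0,-42] → .  [on edge]
    (1,6)@(3, 13): e=[182,0,-70] → .  [on edge]
    (0,7)@(1, 15): e=[210,0,-98] → .  [on edge]
  covered (12 px):
    . . . . X X X . . . . .
    . X X X X X . . . . . .
    . . X X X . . . . . . .
    . . . X . . . . . . . .
    . . . . . . . . . . . .
    . . . . . . . . . . . .
    . . . . . . . . . . . .
    . . . . . . . . . . . .

Answer: "outside"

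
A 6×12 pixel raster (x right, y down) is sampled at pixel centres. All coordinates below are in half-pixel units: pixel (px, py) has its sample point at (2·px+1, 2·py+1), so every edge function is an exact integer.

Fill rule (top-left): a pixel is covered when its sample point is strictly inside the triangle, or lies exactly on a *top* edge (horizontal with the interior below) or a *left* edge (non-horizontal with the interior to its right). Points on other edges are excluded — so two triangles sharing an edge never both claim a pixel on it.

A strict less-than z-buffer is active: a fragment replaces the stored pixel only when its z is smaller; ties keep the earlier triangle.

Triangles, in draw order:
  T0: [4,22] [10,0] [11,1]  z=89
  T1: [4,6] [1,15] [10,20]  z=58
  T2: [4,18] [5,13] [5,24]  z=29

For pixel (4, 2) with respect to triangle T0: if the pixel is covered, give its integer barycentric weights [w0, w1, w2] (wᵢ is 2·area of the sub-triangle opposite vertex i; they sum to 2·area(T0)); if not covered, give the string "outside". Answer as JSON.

T0:
  2·area = 28
  edge (4, 22)→(10, 0): d=(6,-22) top-left  bias=+0
  edge (10, 0)→(11, 1): d=(1,1) right/bottom  bias=-1
  edge (11, 1)→(4, 22): d=(-7,21) right/bottom  bias=-1
    (5,0)@(11, 1): e=[28,0,0] → ·  [on edge]
    (4,2)@(9, 5): e=[8,6,14] → █
    (5,2)@(11, 5): e=[52,4,-28] → ·
    (4,3)@(9, 7): e=[20,8,0] → ·  [on edge]
    (3,5)@(7, 11): e=[0,14,14] → █  [on edge]
    (4,5)@(9, 11): e=[44,12,-28] → ·
    (3,6)@(7, 13): e=[12,16,0] → ·  [on edge]
    (2,9)@(5, 19): e=[4,24,0] → ·  [on edge]
  covered (2 px):
    · · · · · ·
    · · · · · ·
    · · · · █ ·
    · · · · · ·
    · · · · · ·
    · · · █ · ·
    · · · · · ·
    · · · · · ·
    · · · · · ·
    · · · · · ·
    · · · · · ·
    · · · · · ·
T1:
  2·area = 96  (B↔C swapped to make it positive)
  edge (4, 6)→(10, 20): d=(6,14) right/bottom  bias=-1
  edge (10, 20)→(1, 15): d=(-9,-5) top-left  bias=+0
  edge (1, 15)→(4, 6): d=(3,-9) top-left  bias=+0
    (2,1)@(5, 3): e=[-32,128,0] → ·  [on edge]
    (1,4)@(3, 9): e=[32,64,0] → █  [on edge]
    (2,4)@(5, 9): e=[4,74,18] → █
    (3,4)@(7, 9): e=[-24,84,36] → ·
    (1,5)@(3, 11): e=[44,46,6] → █
    (3,5)@(7, 11): e=[-12,66,42] → ·
    (1,6)@(3, 13): e=[56,28,12] → █
    (3,6)@(7, 13): e=[0,48,48] → ·  [on edge]
    (0,7)@(1, 15): e=[96,0,0] → █  [on edge]
    (3,7)@(7, 15): e=[12,30,54] → █
    (4,7)@(9, 15): e=[-16,40,72] → ·
    (0,8)@(1, 17): e=[108,-18,6] → ·
  covered (13 px):
    · · · · · ·
    · · · · · ·
    · · · · · ·
    · · · · · ·
    · █ █ · · ·
    · █ █ · · ·
    · █ █ · · ·
    █ █ █ █ · ·
    · · █ █ · ·
    · · · · █ ·
    · · · · · ·
    · · · · · ·
T2:
  2·area = 11
  edge (4, 18)→(5, 13): d=(1,-5) top-left  bias=+0
  edge (5, 13)→(5, 24): d=(0,11) right/bottom  bias=-1
  edge (5, 24)→(4, 18): d=(-1,-6) top-left  bias=+0
    (2,0)@(5, 1): e=[-12,0,23] → ·  [on edge]
    (2,1)@(5, 3): e=[-10,0,21] → ·  [on edge]
    (3,1)@(7, 3): e=[0,-22,33] → ·  [on edge]
    (2,2)@(5, 5): e=[-8,0,19] → ·  [on edge]
    (2,3)@(5, 7): e=[-6,0,17] → ·  [on edge]
    (2,4)@(5, 9): e=[-4,0,15] → ·  [on edge]
    (2,5)@(5, 11): e=[-2,0,13] → ·  [on edge]
    (2,6)@(5, 13): e=[0,0,11] → ·  [on edge]
    (2,7)@(5, 15): e=[2,0,9] → ·  [on edge]
    (2,8)@(5, 17): e=[4,0,7] → ·  [on edge]
    (2,9)@(5, 19): e=[6,0,5] → ·  [on edge]
    (2,10)@(5, 21): e=[8,0,3] → ·  [on edge]
    (1,11)@(3, 23): e=[0,22,-11] → ·  [on edge]
    (2,11)@(5, 23): e=[10,0,1] → ·  [on edge]
  covered (0 px):
    · · · · · ·
    · · · · · ·
    · · · · · ·
    · · · · · ·
    · · · · · ·
    · · · · · ·
    · · · · · ·
    · · · · · ·
    · · · · · ·
    · · · · · ·
    · · · · · ·
    · · · · · ·

Result: [6,14,8]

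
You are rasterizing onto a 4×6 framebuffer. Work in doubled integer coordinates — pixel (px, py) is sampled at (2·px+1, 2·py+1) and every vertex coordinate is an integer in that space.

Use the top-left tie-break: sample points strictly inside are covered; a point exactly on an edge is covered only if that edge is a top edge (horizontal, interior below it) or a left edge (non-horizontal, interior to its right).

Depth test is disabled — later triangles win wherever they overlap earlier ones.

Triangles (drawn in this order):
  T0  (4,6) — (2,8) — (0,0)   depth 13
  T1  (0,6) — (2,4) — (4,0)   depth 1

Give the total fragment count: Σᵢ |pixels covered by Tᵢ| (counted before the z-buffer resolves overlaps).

T0:
  2·area = 20
  edge (4, 6)→(2, 8): d=(-2,2) right/bottom  bias=-1
  edge (2, 8)→(0, 0): d=(-2,-8) top-left  bias=+0
  edge (0, 0)→(4, 6): d=(4,6) right/bottom  bias=-1
    (0,1)@(1, 3): e=[12,2,6] → #
    (1,1)@(3, 3): e=[8,18,-6] → ·
    (3,1)@(7, 3): e=[0,50,-30] → ·  [on edge]
    (0,2)@(1, 5): e=[8,-2,14] → ·
    (1,2)@(3, 5): e=[4,14,2] → #
    (2,2)@(5, 5): e=[0,30,-10] → ·  [on edge]
    (1,3)@(3, 7): e=[0,10,10] → ·  [on edge]
    (0,4)@(1, 9): e=[0,-10,30] → ·  [on edge]
  covered (2 px):
    · · · ·
    # · · ·
    · # · ·
    · · · ·
    · · · ·
    · · · ·
T1:
  2·area = 4  (B↔C swapped to make it positive)
  edge (0, 6)→(4, 0): d=(4,-6) top-left  bias=+0
  edge (4, 0)→(2, 4): d=(-2,4) right/bottom  bias=-1
  edge (2, 4)→(0, 6): d=(-2,2) right/bottom  bias=-1
    (2,0)@(5, 1): e=[10,-6,0] → ·  [on edge]
    (1,1)@(3, 3): e=[6,-2,0] → ·  [on edge]
    (0,2)@(1, 5): e=[2,2,0] → ·  [on edge]
  covered (0 px):
    · · · ·
    · · · ·
    · · · ·
    · · · ·
    · · · ·
    · · · ·

Result: 2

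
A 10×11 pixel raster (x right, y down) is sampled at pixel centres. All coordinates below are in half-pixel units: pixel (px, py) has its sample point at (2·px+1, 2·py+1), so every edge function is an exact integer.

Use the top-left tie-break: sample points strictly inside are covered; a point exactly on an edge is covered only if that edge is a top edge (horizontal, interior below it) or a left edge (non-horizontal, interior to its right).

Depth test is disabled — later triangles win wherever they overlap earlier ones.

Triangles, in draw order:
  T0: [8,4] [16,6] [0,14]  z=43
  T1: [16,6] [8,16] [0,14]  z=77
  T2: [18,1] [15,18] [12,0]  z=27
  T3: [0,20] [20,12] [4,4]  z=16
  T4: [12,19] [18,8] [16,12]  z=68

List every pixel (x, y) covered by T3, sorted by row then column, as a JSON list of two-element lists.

T0:
  2·area = 96
  edge (8, 4)→(16, 6): d=(8,2) right/bottom  bias=-1
  edge (16, 6)→(0, 14): d=(-16,8) right/bottom  bias=-1
  edge (0, 14)→(8, 4): d=(8,-10) top-left  bias=+0
    (4,2)@(9, 5): e=[6,72,18] → #
    (5,2)@(11, 5): e=[2,56,38] → #
    (6,2)@(13, 5): e=[-2,40,58] → ·
    (3,3)@(7, 7): e=[26,56,14] → #
    (6,3)@(13, 7): e=[14,8,74] → #
    (7,3)@(15, 7): e=[10,-8,94] → ·
    (2,4)@(5, 9): e=[46,40,10] → #
    (5,4)@(11, 9): e=[34,-8,70] → ·
    (6,4)@(13, 9): e=[30,-24,90] → ·
    (1,5)@(3, 11): e=[66,24,6] → #
    (3,5)@(7, 11): e=[58,-8,46] → ·
    (4,5)@(9, 11): e=[54,-24,66] → ·
  covered (12 px):
    · · · · · · · · · ·
    · · · · · · · · · ·
    · · · · # # · · · ·
    · · · # # # # · · ·
    · · # # # · · · · ·
    · # # · · · · · · ·
    # · · · · · · · · ·
    · · · · · · · · · ·
    · · · · · · · · · ·
    · · · · · · · · · ·
    · · · · · · · · · ·
T1:
  2·area = 96
  edge (16, 6)→(8, 16): d=(-8,10) right/bottom  bias=-1
  edge (8, 16)→(0, 14): d=(-8,-2) top-left  bias=+0
  edge (0, 14)→(16, 6): d=(16,-8) top-left  bias=+0
    (7,3)@(15, 7): e=[2,86,8] → #
    (8,3)@(17, 7): e=[-18,90,24] → ·
    (5,4)@(11, 9): e=[26,62,8] → #
    (6,4)@(13, 9): e=[6,66,24] → #
    (7,4)@(15, 9): e=[-14,70,40] → ·
    (3,5)@(7, 11): e=[50,38,8] → #
    (4,5)@(9, 11): e=[30,42,24] → #
    (6,5)@(13, 11): e=[-10,50,56] → ·
    (1,6)@(3, 13): e=[74,14,8] → #
    (2,6)@(5, 13): e=[54,18,24] → #
    (5,6)@(11, 13): e=[-6,30,72] → ·
    (1,7)@(3, 15): e=[58,-2,40] → ·
  covered (12 px):
    · · · · · · · · · ·
    · · · · · · · · · ·
    · · · · · · · · · ·
    · · · · · · · # · ·
    · · · · · # # · · ·
    · · · # # # · · · ·
    · # # # # · · · · ·
    · · # # · · · · · ·
    · · · · · · · · · ·
    · · · · · · · · · ·
    · · · · · · · · · ·
T2:
  2·area = 105
  edge (18, 1)→(15, 18): d=(-3,17) right/bottom  bias=-1
  edge (15, 18)→(12, 0): d=(-3,-18) top-left  bias=+0
  edge (12, 0)→(18, 1): d=(6,1) right/bottom  bias=-1
    (6,0)@(13, 1): e=[85,15,5] → #
    (7,0)@(15, 1): e=[51,51,3] → #
    (8,0)@(17, 1): e=[17,87,1] → #
    (9,0)@(19, 1): e=[-17,123,-1] → ·
    (6,1)@(13, 3): e=[79,9,17] → #
    (9,1)@(19, 3): e=[-23,117,11] → ·
    (6,2)@(13, 5): e=[73,3,29] → #
    (9,2)@(19, 5): e=[-29,111,23] → ·
    (6,3)@(13, 7): e=[67,-3,41] → ·
    (7,3)@(15, 7): e=[33,33,39] → #
    (8,3)@(17, 7): e=[-1,69,37] → ·
    (7,4)@(15, 9): e=[27,27,51] → #
  covered (15 px):
    · · · · · · # # # ·
    · · · · · · # # # ·
    · · · · · · # # # ·
    · · · · · · · # · ·
    · · · · · · · # · ·
    · · · · · · · # · ·
    · · · · · · · # · ·
    · · · · · · · # · ·
    · · · · · · · # · ·
    · · · · · · · · · ·
    · · · · · · · · · ·
T3:
  2·area = 288  (B↔C swapped to make it positive)
  edge (0, 20)→(4, 4): d=(4,-16) top-left  bias=+0
  edge (4, 4)→(20, 12): d=(16,8) right/bottom  bias=-1
  edge (20, 12)→(0, 20): d=(-20,8) right/bottom  bias=-1
    (2,2)@(5, 5): e=[20,8,260] → #
    (3,2)@(7, 5): e=[52,-8,244] → ·
    (2,3)@(5, 7): e=[28,40,220] → #
    (3,3)@(7, 7): e=[60,24,204] → #
    (4,3)@(9, 7): e=[92,8,188] → #
    (5,3)@(11, 7): e=[124,-8,172] → ·
    (1,4)@(3, 9): e=[4,88,196] → #
    (5,4)@(11, 9): e=[132,24,132] → #
    (6,4)@(13, 9): e=[164,8,116] → #
    (7,4)@(15, 9): e=[196,-8,100] → ·
    (1,5)@(3, 11): e=[12,120,156] → #
    (7,5)@(15, 11): e=[204,24,60] → #
  covered (36 px):
    · · · · · · · · · ·
    · · · · · · · · · ·
    · · # · · · · · · ·
    · · # # # · · · · ·
    · # # # # # # · · ·
    · # # # # # # # # ·
    · # # # # # # # # ·
    · # # # # # · · · ·
    # # # # · · · · · ·
    # · · · · · · · · ·
    · · · · · · · · · ·
T4:
  2·area = 2
  edge (12, 19)→(18, 8): d=(6,-11) top-left  bias=+0
  edge (18, 8)→(16, 12): d=(-2,4) right/bottom  bias=-1
  edge (16, 12)→(12, 19): d=(-4,7) right/bottom  bias=-1
  covered (0 px):
    · · · · · · · · · ·
    · · · · · · · · · ·
    · · · · · · · · · ·
    · · · · · · · · · ·
    · · · · · · · · · ·
    · · · · · · · · · ·
    · · · · · · · · · ·
    · · · · · · · · · ·
    · · · · · · · · · ·
    · · · · · · · · · ·
    · · · · · · · · · ·

Result: [[2,2],[2,3],[3,3],[4,3],[1,4],[2,4],[3,4],[4,4],[5,4],[6,4],[1,5],[2,5],[3,5],[4,5],[5,5],[6,5],[7,5],[8,5],[1,6],[2,6],[3,6],[4,6],[5,6],[6,6],[7,6],[8,6],[1,7],[2,7],[3,7],[4,7],[5,7],[0,8],[1,8],[2,8],[3,8],[0,9]]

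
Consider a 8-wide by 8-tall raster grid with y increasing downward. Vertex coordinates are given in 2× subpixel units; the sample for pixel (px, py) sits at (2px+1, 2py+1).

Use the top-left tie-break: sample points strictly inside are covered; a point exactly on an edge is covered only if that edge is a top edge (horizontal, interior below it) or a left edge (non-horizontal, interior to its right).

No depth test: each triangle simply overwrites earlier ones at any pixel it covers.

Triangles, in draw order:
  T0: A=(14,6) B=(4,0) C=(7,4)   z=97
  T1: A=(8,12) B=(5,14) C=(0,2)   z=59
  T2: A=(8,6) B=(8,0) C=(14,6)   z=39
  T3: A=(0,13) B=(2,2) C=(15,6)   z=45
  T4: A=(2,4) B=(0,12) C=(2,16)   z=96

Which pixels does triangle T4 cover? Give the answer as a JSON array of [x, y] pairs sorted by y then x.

T0:
  2·area = 22  (B↔C swapped to make it positive)
  edge (14, 6)→(7, 4): d=(-7,-2) top-left  bias=+0
  edge (7, 4)→(4, 0): d=(-3,-4) top-left  bias=+0
  edge (4, 0)→(14, 6): d=(10,6) right/bottom  bias=-1
    (2,0)@(5, 1): e=[17,1,4] → X
    (3,0)@(7, 1): e=[21,9,-8] → .
    (2,1)@(5, 3): e=[3,-5,24] → .
    (3,1)@(7, 3): e=[7,3,12] → X
    (4,1)@(9, 3): e=[11,11,0] → .  [on edge]
    (3,2)@(7, 5): e=[-7,-3,32] → .
    (5,2)@(11, 5): e=[1,13,8] → X
    (6,2)@(13, 5): e=[5,21,-4] → .
    (5,3)@(11, 7): e=[-13,7,28] → .
  covered (3 px):
    . . X . . . . .
    . . . X . . . .
    . . . . . X . .
    . . . . . . . .
    . . . . . . . .
    . . . . . . . .
    . . . . . . . .
    . . . . . . . .
T1:
  2·area = 46
  edge (8, 12)→(5, 14): d=(-3,2) right/bottom  bias=-1
  edge (5, 14)→(0, 2): d=(-5,-12) top-left  bias=+0
  edge (0, 2)→(8, 12): d=(8,10) right/bottom  bias=-1
    (1,3)@(3, 7): e=[25,11,10] → X
    (2,3)@(5, 7): e=[21,35,-10] → .
    (1,4)@(3, 9): e=[19,1,26] → X
    (2,4)@(5, 9): e=[15,25,6] → X
    (3,4)@(7, 9): e=[11,49,-14] → .
    (1,5)@(3, 11): e=[13,-9,42] → .
    (2,5)@(5, 11): e=[9,15,22] → X
    (3,5)@(7, 11): e=[5,39,2] → X
    (4,5)@(9, 11): e=[1,63,-18] → .
    (2,6)@(5, 13): e=[3,5,38] → X
    (3,6)@(7, 13): e=[-1,29,18] → .
    (2,7)@(5, 15): e=[-3,-5,54] → .
  covered (6 px):
    . . . . . . . .
    . . . . . . . .
    . . . . . . . .
    . X . . . . . .
    . X X . . . . .
    . . X X . . . .
    . . X . . . . .
    . . . . . . . .
T2:
  2·area = 36
  edge (8, 6)→(8, 0): d=(0,-6) top-left  bias=+0
  edge (8, 0)→(14, 6): d=(6,6) right/bottom  bias=-1
  edge (14, 6)→(8, 6): d=(-6,0) right/bottom  bias=-1
    (4,0)@(9, 1): e=[6,0,30] → .  [on edge]
    (4,1)@(9, 3): e=[6,12,18] → X
    (5,1)@(11, 3): e=[18,0,18] → .  [on edge]
    (4,2)@(9, 5): e=[6,24,6] → X
    (5,2)@(11, 5): e=[18,12,6] → X
    (6,2)@(13, 5): e=[30,0,6] → .  [on edge]
    (4,3)@(9, 7): e=[6,36,-6] → .
    (5,3)@(11, 7): e=[18,24,-6] → .
    (7,3)@(15, 7): e=[42,0,-6] → .  [on edge]
  covered (3 px):
    . . . . . . . .
    . . . . X . . .
    . . . . X X . .
    . . . . . . . .
    . . . . . . . .
    . . . . . . . .
    . . . . . . . .
    . . . . . . . .
T3:
  2·area = 151
  edge (0, 13)→(2, 2): d=(2,-11) top-left  bias=+0
  edge (2, 2)→(15, 6): d=(13,4) right/bottom  bias=-1
  edge (15, 6)→(0, 13): d=(-15,7) right/bottom  bias=-1
    (1,1)@(3, 3): e=[13,9,129] → X
    (2,1)@(5, 3): e=[35,1,115] → X
    (3,1)@(7, 3): e=[57,-7,101] → .
    (1,2)@(3, 5): e=[17,35,99] → X
    (3,2)@(7, 5): e=[61,19,71] → X
    (4,2)@(9, 5): e=[83,11,57] → X
    (5,2)@(11, 5): e=[105,3,43] → X
    (6,2)@(13, 5): e=[127,-5,29] → .
    (1,3)@(3, 7): e=[21,61,69] → X
    (6,3)@(13, 7): e=[131,21,-1] → .
    (0,4)@(1, 9): e=[3,95,53] → X
    (4,4)@(9, 9): e=[91,63,-3] → .
  covered (18 px):
    . . . . . . . .
    . X X . . . . .
    . X X X X X . .
    . X X X X X . .
    X X X X . . . .
    X X . . . . . .
    . . . . . . . .
    . . . . . . . .
T4:
  2·area = 24  (B↔C swapped to make it positive)
  edge (2, 4)→(2, 16): d=(0,12) right/bottom  bias=-1
  edge (2, 16)→(0, 12): d=(-2,-4) top-left  bias=+0
  edge (0, 12)→(2, 4): d=(2,-8) top-left  bias=+0
    (0,4)@(1, 9): e=[12,10,2] → X
    (1,4)@(3, 9): e=[-12,18,18] → .
    (0,5)@(1, 11): e=[12,6,6] → X
    (1,5)@(3, 11): e=[-12,14,22] → .
    (0,6)@(1, 13): e=[12,2,10] → X
    (1,6)@(3, 13): e=[-12,10,26] → .
    (0,7)@(1, 15): e=[12,-2,14] → .
  covered (3 px):
    . . . . . . . .
    . . . . . . . .
    . . . . . . . .
    . . . . . . . .
    X . . . . . . .
    X . . . . . . .
    X . . . . . . .
    . . . . . . . .

Result: [[0,4],[0,5],[0,6]]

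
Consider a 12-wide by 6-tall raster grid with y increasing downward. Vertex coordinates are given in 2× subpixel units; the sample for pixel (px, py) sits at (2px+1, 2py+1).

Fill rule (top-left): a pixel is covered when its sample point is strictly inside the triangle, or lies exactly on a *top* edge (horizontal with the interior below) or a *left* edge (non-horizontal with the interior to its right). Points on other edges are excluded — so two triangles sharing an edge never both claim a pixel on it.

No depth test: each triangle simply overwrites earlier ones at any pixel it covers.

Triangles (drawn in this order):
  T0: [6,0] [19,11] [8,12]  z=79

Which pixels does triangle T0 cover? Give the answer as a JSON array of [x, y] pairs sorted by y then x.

T0:
  2·area = 134
  edge (6, 0)→(19, 11): d=(13,11) right/bottom  bias=-1
  edge (19, 11)→(8, 12): d=(-11,1) right/bottom  bias=-1
  edge (8, 12)→(6, 0): d=(-2,-12) top-left  bias=+0
    (3,0)@(7, 1): e=[2,122,10] → X
    (4,0)@(9, 1): e=[-20,120,34] → .
    (3,1)@(7, 3): e=[28,100,6] → X
    (4,1)@(9, 3): e=[6,98,30] → X
    (5,1)@(11, 3): e=[-16,96,54] → .
    (3,2)@(7, 5): e=[54,78,2] → X
    (5,2)@(11, 5): e=[10,74,50] → X
    (6,2)@(13, 5): e=[-12,72,74] → .
    (3,3)@(7, 7): e=[80,56,-2] → .
    (4,3)@(9, 7): e=[58,54,22] → X
    (6,3)@(13, 7): e=[14,50,70] → X
    (7,3)@(15, 7): e=[-8,48,94] → .
    (9,5)@(19, 11): e=[0,0,134] → .  [on edge]
  covered (18 px):
    . . . X . . . . . . . .
    . . . X X . . . . . . .
    . . . X X X . . . . . .
    . . . . X X X . . . . .
    . . . . X X X X . . . .
    . . . . X X X X X . . .

Answer: [[3,0],[3,1],[4,1],[3,2],[4,2],[5,2],[4,3],[5,3],[6,3],[4,4],[5,4],[6,4],[7,4],[4,5],[5,5],[6,5],[7,5],[8,5]]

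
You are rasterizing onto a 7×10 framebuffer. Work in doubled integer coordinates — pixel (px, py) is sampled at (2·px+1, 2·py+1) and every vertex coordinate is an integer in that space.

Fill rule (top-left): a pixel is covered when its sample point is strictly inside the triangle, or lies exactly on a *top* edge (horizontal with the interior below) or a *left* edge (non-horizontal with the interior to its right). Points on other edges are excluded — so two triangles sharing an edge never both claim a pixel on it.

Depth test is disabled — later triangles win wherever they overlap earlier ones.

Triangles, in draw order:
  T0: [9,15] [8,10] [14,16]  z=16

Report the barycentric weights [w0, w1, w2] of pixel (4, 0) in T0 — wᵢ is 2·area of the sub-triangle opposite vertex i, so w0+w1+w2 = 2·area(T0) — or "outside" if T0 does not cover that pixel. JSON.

T0:
  2·area = 24
  edge (9, 15)→(8, 10): d=(-1,-5) top-left  bias=+0
  edge (8, 10)→(14, 16): d=(6,6) right/bottom  bias=-1
  edge (14, 16)→(9, 15): d=(-5,-1) top-left  bias=+0
    (0,1)@(1, 3): e=[-28,0,52] → .  [on edge]
    (1,2)@(3, 5): e=[-20,0,44] → .  [on edge]
    (3,2)@(7, 5): e=[0,-24,48] → .  [on edge]
    (2,3)@(5, 7): e=[-12,0,36] → .  [on edge]
    (3,4)@(7, 9): e=[-4,0,28] → .  [on edge]
    (4,5)@(9, 11): e=[4,0,20] → .  [on edge]
    (4,6)@(9, 13): e=[2,12,10] → X
    (5,6)@(11, 13): e=[12,0,12] → .  [on edge]
    (4,7)@(9, 15): e=[0,24,0] → X  [on edge]
    (5,7)@(11, 15): e=[10,12,2] → X
    (6,7)@(13, 15): e=[20,0,4] → .  [on edge]
    (4,8)@(9, 17): e=[-2,36,-10] → .
  covered (3 px):
    . . . . . . .
    . . . . . . .
    . . . . . . .
    . . . . . . .
    . . . . . . .
    . . . . . . .
    . . . . X . .
    . . . . X X .
    . . . . . . .
    . . . . . . .

Result: "outside"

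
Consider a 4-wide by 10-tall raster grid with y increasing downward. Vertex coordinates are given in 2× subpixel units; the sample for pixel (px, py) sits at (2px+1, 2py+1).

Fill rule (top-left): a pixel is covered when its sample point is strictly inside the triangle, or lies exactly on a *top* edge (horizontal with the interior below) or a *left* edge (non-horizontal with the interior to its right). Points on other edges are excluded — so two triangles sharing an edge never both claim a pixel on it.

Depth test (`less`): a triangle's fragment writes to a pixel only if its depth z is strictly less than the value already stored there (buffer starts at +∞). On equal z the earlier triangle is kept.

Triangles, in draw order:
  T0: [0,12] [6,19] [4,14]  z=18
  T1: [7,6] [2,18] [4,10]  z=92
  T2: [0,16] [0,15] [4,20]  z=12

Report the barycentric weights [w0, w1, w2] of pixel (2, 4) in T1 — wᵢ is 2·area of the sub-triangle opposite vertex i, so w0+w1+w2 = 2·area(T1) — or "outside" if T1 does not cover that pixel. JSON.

T0:
  2·area = 16  (B↔C swapped to make it positive)
  edge (0, 12)→(4, 14): d=(4,2) right/bottom  bias=-1
  edge (4, 14)→(6, 19): d=(2,5) right/bottom  bias=-1
  edge (6, 19)→(0, 12): d=(-6,-7) top-left  bias=+0
    (0,6)@(1, 13): e=[2,13,1] → #
    (1,6)@(3, 13): e=[-2,3,15] → ·
    (0,7)@(1, 15): e=[10,17,-11] → ·
    (1,7)@(3, 15): e=[6,7,3] → #
    (2,7)@(5, 15): e=[2,-3,17] → ·
    (1,8)@(3, 17): e=[14,11,-9] → ·
    (2,8)@(5, 17): e=[10,1,5] → #
    (3,8)@(7, 17): e=[6,-9,19] → ·
    (2,9)@(5, 19): e=[18,5,-7] → ·
  covered (3 px):
    · · · ·
    · · · ·
    · · · ·
    · · · ·
    · · · ·
    · · · ·
    # · · ·
    · # · ·
    · · # ·
    · · · ·
T1:
  2·area = 16
  edge (7, 6)→(2, 18): d=(-5,12) right/bottom  bias=-1
  edge (2, 18)→(4, 10): d=(2,-8) top-left  bias=+0
  edge (4, 10)→(7, 6): d=(3,-4) top-left  bias=+0
    (2,4)@(5, 9): e=[9,6,1] → #
    (3,4)@(7, 9): e=[-15,22,9] → ·
    (2,5)@(5, 11): e=[-1,10,7] → ·
    (1,7)@(3, 15): e=[3,2,11] → #
    (2,7)@(5, 15): e=[-21,18,19] → ·
    (1,8)@(3, 17): e=[-7,6,17] → ·
  covered (2 px):
    · · · ·
    · · · ·
    · · · ·
    · · · ·
    · · # ·
    · · · ·
    · · · ·
    · # · ·
    · · · ·
    · · · ·
T2:
  2·area = 4
  edge (0, 16)→(0, 15): d=(0,-1) top-left  bias=+0
  edge (0, 15)→(4, 20): d=(4,5) right/bottom  bias=-1
  edge (4, 20)→(0, 16): d=(-4,-4) top-left  bias=+0
    (0,8)@(1, 17): e=[1,3,0] → #  [on edge]
    (1,8)@(3, 17): e=[3,-7,8] → ·
    (0,9)@(1, 19): e=[1,11,-8] → ·
    (1,9)@(3, 19): e=[3,1,0] → #  [on edge]
    (2,9)@(5, 19): e=[5,-9,8] → ·
  covered (2 px):
    · · · ·
    · · · ·
    · · · ·
    · · · ·
    · · · ·
    · · · ·
    · · · ·
    · · · ·
    # · · ·
    · # · ·

Final: [6,1,9]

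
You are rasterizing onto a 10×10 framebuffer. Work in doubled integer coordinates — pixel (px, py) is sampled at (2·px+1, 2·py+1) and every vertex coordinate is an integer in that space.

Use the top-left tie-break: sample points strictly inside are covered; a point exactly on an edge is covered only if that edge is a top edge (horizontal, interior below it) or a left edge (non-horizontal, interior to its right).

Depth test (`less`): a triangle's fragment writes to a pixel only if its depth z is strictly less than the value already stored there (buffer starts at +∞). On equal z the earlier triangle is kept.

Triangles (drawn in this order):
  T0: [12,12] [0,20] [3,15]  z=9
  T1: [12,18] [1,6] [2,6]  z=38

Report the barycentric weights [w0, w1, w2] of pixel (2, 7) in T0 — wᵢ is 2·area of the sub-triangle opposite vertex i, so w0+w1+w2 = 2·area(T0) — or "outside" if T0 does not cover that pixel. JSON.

T0:
  2·area = 36
  edge (12, 12)→(0, 20): d=(-12,8) right/bottom  bias=-1
  edge (0, 20)→(3, 15): d=(3,-5) top-left  bias=+0
  edge (3, 15)→(12, 12): d=(9,-3) top-left  bias=+0
    (4,2)@(9, 5): e=[108,0,-72] → .  [on edge]
    (7,5)@(15, 11): e=[-12,48,0] → .  [on edge]
    (4,6)@(9, 13): e=[12,24,0] → X  [on edge]
    (5,6)@(11, 13): e=[-4,34,6] → .
    (1,7)@(3, 15): e=[36,0,0] → X  [on edge]
    (2,7)@(5, 15): e=[20,10,6] → X
    (3,7)@(7, 15): e=[4,20,12] → X
    (4,7)@(9, 15): e=[-12,30,18] → .
    (1,8)@(3, 17): e=[12,6,18] → X
    (2,8)@(5, 17): e=[-4,16,24] → .
    (3,8)@(7, 17): e=[-20,26,30] → .
    (0,9)@(1, 19): e=[4,2,30] → X
  covered (6 px):
    . . . . . . . . . .
    . . . . . . . . . .
    . . . . . . . . . .
    . . . . . . . . . .
    . . . . . . . . . .
    . . . . . . . . . .
    . . . . X . . . . .
    . X X X . . . . . .
    . X . . . . . . . .
    X . . . . . . . . .
T1:
  2·area = 12
  edge (12, 18)→(1, 6): d=(-11,-12) top-left  bias=+0
  edge (1, 6)→(2, 6): d=(1,0) top-left  bias=+0
  edge (2, 6)→(12, 18): d=(10,12) right/bottom  bias=-1
  covered (0 px):
    . . . . . . . . . .
    . . . . . . . . . .
    . . . . . . . . . .
    . . . . . . . . . .
    . . . . . . . . . .
    . . . . . . . . . .
    . . . . . . . . . .
    . . . . . . . . . .
    . . . . . . . . . .
    . . . . . . . . . .

Answer: [10,6,20]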